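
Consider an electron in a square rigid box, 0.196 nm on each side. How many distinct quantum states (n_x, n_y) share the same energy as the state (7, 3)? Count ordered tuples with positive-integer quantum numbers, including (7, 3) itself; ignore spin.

The level has n_x² + n_y² = 58. The ordered positive-integer solutions are (3, 7), (7, 3).
That gives 2 states.

degeneracy = 2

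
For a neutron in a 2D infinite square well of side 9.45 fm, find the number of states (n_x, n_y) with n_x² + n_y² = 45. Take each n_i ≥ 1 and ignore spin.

degeneracy = 2

The level has n_x² + n_y² = 45. The ordered positive-integer solutions are (3, 6), (6, 3).
That gives 2 states.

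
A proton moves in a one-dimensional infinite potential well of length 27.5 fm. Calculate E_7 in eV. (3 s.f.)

For an infinite well E_n = n²h²/(8m_pL²), so E_1 = h²/(8m_pL²) = (6.626×10^-34)²/(8·1.673×10^-27·(2.75×10^-14 m)²) = 4.338×10^-14 J.
Then E_7 = 7²·E_1 = 49·4.338×10^-14 J = 2.126×10^-12 J.
Converting, E_7 = 2.126×10^-12 J / (1.602×10^-19 J/eV) = 1.33×10^7 eV.

E_7 = 1.33×10^7 eV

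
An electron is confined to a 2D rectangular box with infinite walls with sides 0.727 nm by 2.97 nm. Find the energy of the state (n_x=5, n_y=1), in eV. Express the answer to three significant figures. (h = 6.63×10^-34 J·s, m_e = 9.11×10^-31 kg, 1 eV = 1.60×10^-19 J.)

For a 2D rectangular well E = (h²/8m_e)·Σ n_i²/L_i² = (6.63×10^-34)²/(8·9.11×10^-31) · [5²/(0.727 nm)² + 1²/(2.97 nm)²].
Evaluating gives E = 2.860×10^-18 J = 17.9 eV.

E = 17.9 eV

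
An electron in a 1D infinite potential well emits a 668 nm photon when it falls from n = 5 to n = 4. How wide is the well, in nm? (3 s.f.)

The photon carries ΔE = hc/λ = 6.626×10^-34·2.998×10^8/6.68×10^-7 m = 2.974×10^-19 J.
Since ΔE = (5² − 4²)E_1, E_1 = 3.304×10^-20 J, and L = h/√(8m_eE_1) = 1.35×10^-9 m = 1.35 nm.

L = 1.35 nm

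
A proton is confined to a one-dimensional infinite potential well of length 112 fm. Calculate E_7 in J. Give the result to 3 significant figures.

E_7 = 1.28×10^-13 J

For an infinite well E_n = n²h²/(8m_pL²), so E_1 = h²/(8m_pL²) = (6.626×10^-34)²/(8·1.673×10^-27·(1.12×10^-13 m)²) = 2.615×10^-15 J.
Then E_7 = 7²·E_1 = 49·2.615×10^-15 J = 1.28×10^-13 J.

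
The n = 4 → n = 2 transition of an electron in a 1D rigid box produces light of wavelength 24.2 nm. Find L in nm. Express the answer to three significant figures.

The photon carries ΔE = hc/λ = 6.626×10^-34·2.998×10^8/2.42×10^-8 m = 8.209×10^-18 J.
Since ΔE = (4² − 2²)E_1, E_1 = 6.841×10^-19 J, and L = h/√(8m_eE_1) = 2.97×10^-10 m = 0.297 nm.

L = 0.297 nm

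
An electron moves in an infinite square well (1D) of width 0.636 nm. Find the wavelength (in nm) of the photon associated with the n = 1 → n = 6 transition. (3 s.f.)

E_1 = h²/(8m_eL²) = 1.489×10^-19 J, so ΔE = (6² − 1²)E_1 = 5.212×10^-18 J.
λ = hc/ΔE = (6.626×10^-34·2.998×10^8)/5.212×10^-18 = 3.81×10^-8 m = 38.1 nm.

λ = 38.1 nm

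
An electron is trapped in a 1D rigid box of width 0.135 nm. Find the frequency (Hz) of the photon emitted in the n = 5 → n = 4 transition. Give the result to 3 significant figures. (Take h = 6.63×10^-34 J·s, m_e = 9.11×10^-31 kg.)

E_1 = h²/(8m_eL²) = 3.309×10^-18 J and ΔE = (5² − 4²)E_1 = 2.978×10^-17 J.
f = ΔE/h = 2.978×10^-17/6.63×10^-34 = 4.49×10^16 Hz.

f = 4.49×10^16 Hz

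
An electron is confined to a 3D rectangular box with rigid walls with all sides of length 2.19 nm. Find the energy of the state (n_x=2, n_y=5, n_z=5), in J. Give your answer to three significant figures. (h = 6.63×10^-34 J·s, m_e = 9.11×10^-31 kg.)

E = 6.79×10^-19 J

For a 3D rectangular well E = (h²/8m_e)·Σ n_i²/L_i² = (6.63×10^-34)²/(8·9.11×10^-31) · [2²/(2.19 nm)² + 5²/(2.19 nm)² + 5²/(2.19 nm)²].
Evaluating gives E = 6.79×10^-19 J.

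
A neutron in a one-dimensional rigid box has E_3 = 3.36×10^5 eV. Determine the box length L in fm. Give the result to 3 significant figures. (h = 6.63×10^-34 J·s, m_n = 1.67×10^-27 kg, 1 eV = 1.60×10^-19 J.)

From E_n = n²h²/(8m_nL²), L = n·h/√(8m_nE_n).
E_3 = 3.36×10^5 eV = 5.376×10^-14 J, so L = 3·6.63×10^-34/√(8·1.67×10^-27·5.376×10^-14) = 7.42×10^-14 m = 74.2 fm.

L = 74.2 fm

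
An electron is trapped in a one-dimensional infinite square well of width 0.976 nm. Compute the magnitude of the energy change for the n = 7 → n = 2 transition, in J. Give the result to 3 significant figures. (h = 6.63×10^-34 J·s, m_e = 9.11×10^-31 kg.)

|ΔE| = 2.85×10^-18 J

E_1 = h²/(8m_eL²) = 6.332×10^-20 J.
|ΔE| = |7² − 2²|·E_1 = 45·6.332×10^-20 J = 2.85×10^-18 J.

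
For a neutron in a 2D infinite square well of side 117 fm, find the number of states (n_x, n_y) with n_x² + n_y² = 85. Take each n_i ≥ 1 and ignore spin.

degeneracy = 4

The level has n_x² + n_y² = 85. The ordered positive-integer solutions are (2, 9), (6, 7), (7, 6), (9, 2).
That gives 4 states.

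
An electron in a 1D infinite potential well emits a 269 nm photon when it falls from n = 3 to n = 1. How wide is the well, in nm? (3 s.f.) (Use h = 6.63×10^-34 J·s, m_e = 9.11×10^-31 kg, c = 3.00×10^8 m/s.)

The photon carries ΔE = hc/λ = 6.63×10^-34·3.00×10^8/2.69×10^-7 m = 7.394×10^-19 J.
Since ΔE = (3² − 1²)E_1, E_1 = 9.242×10^-20 J, and L = h/√(8m_eE_1) = 8.08×10^-10 m = 0.808 nm.

L = 0.808 nm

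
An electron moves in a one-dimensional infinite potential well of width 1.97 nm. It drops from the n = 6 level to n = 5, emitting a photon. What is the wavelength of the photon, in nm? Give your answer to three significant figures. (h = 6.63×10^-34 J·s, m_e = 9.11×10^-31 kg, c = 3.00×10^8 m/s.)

E_1 = h²/(8m_eL²) = 1.554×10^-20 J, so ΔE = (6² − 5²)E_1 = 1.709×10^-19 J.
λ = hc/ΔE = (6.63×10^-34·3.00×10^8)/1.709×10^-19 = 1.16×10^-6 m = 1.16×10^3 nm.

λ = 1.16×10^3 nm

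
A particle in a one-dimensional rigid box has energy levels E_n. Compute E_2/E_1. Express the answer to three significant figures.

E_n ∝ n², so E_2/E_1 = 2²/1² = 4/1 = 4.00.

4.00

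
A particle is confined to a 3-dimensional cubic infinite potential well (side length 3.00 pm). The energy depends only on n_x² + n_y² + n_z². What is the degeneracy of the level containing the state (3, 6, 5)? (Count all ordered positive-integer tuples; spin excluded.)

degeneracy = 6

The level has n_x² + n_y² + n_z² = 70. The ordered positive-integer solutions are (3, 5, 6), (3, 6, 5), (5, 3, 6), (5, 6, 3), (6, 3, 5), (6, 5, 3).
That gives 6 states.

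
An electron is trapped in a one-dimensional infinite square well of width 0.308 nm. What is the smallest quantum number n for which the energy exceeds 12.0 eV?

n = 2

E_1 = h²/(8m_eL²) = 6.351×10^-19 J = 3.964 eV.
Need n² > 12.0/3.964 = 3.027, i.e. n > 1.740.
The smallest integer satisfying this is n = 2.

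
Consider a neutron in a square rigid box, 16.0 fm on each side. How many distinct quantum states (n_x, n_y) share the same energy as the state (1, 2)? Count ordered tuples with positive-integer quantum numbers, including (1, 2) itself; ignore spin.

degeneracy = 2

The level has n_x² + n_y² = 5. The ordered positive-integer solutions are (1, 2), (2, 1).
That gives 2 states.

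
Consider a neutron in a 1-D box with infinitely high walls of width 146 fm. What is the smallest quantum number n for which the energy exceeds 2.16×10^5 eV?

E_1 = h²/(8m_nL²) = 1.537×10^-15 J = 9594 eV.
Need n² > 2.16×10^5/9594 = 22.51, i.e. n > 4.744.
The smallest integer satisfying this is n = 5.

n = 5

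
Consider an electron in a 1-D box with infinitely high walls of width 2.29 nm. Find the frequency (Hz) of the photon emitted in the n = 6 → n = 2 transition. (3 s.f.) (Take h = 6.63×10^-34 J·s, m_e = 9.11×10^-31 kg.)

f = 5.55×10^14 Hz

E_1 = h²/(8m_eL²) = 1.150×10^-20 J and ΔE = (6² − 2²)E_1 = 3.680×10^-19 J.
f = ΔE/h = 3.680×10^-19/6.63×10^-34 = 5.55×10^14 Hz.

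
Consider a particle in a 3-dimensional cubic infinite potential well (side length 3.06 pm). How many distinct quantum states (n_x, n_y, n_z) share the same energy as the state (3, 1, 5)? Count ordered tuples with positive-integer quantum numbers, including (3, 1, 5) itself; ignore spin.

degeneracy = 6

The level has n_x² + n_y² + n_z² = 35. The ordered positive-integer solutions are (1, 3, 5), (1, 5, 3), (3, 1, 5), (3, 5, 1), (5, 1, 3), (5, 3, 1).
That gives 6 states.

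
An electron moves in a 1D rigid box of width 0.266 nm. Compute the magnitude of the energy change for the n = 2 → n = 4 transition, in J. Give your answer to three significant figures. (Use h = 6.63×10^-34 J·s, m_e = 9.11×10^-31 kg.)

|ΔE| = 1.02×10^-17 J

E_1 = h²/(8m_eL²) = 8.524×10^-19 J.
|ΔE| = |2² − 4²|·E_1 = 12·8.524×10^-19 J = 1.02×10^-17 J.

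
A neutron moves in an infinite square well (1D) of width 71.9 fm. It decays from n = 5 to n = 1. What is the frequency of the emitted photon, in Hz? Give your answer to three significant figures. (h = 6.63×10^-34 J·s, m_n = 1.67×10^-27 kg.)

f = 2.30×10^20 Hz

E_1 = h²/(8m_nL²) = 6.364×10^-15 J and ΔE = (5² − 1²)E_1 = 1.527×10^-13 J.
f = ΔE/h = 1.527×10^-13/6.63×10^-34 = 2.30×10^20 Hz.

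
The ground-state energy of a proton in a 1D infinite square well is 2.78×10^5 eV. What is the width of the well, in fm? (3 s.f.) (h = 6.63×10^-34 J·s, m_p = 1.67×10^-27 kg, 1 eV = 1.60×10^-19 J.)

L = 27.2 fm

From E_n = n²h²/(8m_pL²), L = n·h/√(8m_pE_n).
E_1 = 2.78×10^5 eV = 4.448×10^-14 J, so L = 1·6.63×10^-34/√(8·1.67×10^-27·4.448×10^-14) = 2.72×10^-14 m = 27.2 fm.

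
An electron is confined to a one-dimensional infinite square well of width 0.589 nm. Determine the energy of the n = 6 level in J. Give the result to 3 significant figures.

For an infinite well E_n = n²h²/(8m_eL²), so E_1 = h²/(8m_eL²) = (6.626×10^-34)²/(8·9.109×10^-31·(5.89×10^-10 m)²) = 1.737×10^-19 J.
Then E_6 = 6²·E_1 = 36·1.737×10^-19 J = 6.25×10^-18 J.

E_6 = 6.25×10^-18 J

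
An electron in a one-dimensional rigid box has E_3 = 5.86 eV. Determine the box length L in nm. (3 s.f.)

From E_n = n²h²/(8m_eL²), L = n·h/√(8m_eE_n).
E_3 = 5.86 eV = 9.388×10^-19 J, so L = 3·6.626×10^-34/√(8·9.109×10^-31·9.388×10^-19) = 7.60×10^-10 m = 0.760 nm.

L = 0.760 nm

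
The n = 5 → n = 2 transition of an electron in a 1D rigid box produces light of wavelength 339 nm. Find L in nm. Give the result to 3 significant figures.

The photon carries ΔE = hc/λ = 6.626×10^-34·2.998×10^8/3.39×10^-7 m = 5.860×10^-19 J.
Since ΔE = (5² − 2²)E_1, E_1 = 2.790×10^-20 J, and L = h/√(8m_eE_1) = 1.47×10^-9 m = 1.47 nm.

L = 1.47 nm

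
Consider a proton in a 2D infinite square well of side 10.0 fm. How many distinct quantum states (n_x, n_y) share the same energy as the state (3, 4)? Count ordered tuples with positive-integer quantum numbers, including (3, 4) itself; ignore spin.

degeneracy = 2

The level has n_x² + n_y² = 25. The ordered positive-integer solutions are (3, 4), (4, 3).
That gives 2 states.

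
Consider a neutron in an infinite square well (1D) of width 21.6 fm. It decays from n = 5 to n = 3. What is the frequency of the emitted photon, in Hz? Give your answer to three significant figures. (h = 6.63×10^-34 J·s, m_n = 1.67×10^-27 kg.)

f = 1.70×10^21 Hz

E_1 = h²/(8m_nL²) = 7.052×10^-14 J and ΔE = (5² − 3²)E_1 = 1.128×10^-12 J.
f = ΔE/h = 1.128×10^-12/6.63×10^-34 = 1.70×10^21 Hz.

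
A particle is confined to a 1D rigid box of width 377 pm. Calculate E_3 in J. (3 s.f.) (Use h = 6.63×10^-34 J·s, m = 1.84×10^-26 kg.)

E_3 = 1.89×10^-22 J

For an infinite well E_n = n²h²/(8mL²), so E_1 = h²/(8mL²) = (6.63×10^-34)²/(8·1.84×10^-26·(3.77×10^-10 m)²) = 2.101×10^-23 J.
Then E_3 = 3²·E_1 = 9·2.101×10^-23 J = 1.89×10^-22 J.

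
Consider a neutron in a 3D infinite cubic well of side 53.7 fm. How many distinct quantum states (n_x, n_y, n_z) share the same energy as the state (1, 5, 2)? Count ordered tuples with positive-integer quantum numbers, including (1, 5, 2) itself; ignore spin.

degeneracy = 6

The level has n_x² + n_y² + n_z² = 30. The ordered positive-integer solutions are (1, 2, 5), (1, 5, 2), (2, 1, 5), (2, 5, 1), (5, 1, 2), (5, 2, 1).
That gives 6 states.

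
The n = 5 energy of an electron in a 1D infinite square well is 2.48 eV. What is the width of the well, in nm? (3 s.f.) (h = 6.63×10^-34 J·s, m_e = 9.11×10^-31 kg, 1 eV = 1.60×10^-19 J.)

From E_n = n²h²/(8m_eL²), L = n·h/√(8m_eE_n).
E_5 = 2.48 eV = 3.968×10^-19 J, so L = 5·6.63×10^-34/√(8·9.11×10^-31·3.968×10^-19) = 1.95×10^-9 m = 1.95 nm.

L = 1.95 nm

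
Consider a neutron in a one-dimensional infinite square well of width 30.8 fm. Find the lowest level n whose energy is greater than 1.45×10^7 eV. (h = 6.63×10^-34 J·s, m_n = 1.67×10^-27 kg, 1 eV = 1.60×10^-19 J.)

E_1 = h²/(8m_nL²) = 3.468×10^-14 J = 2.168×10^5 eV.
Need n² > 1.45×10^7/2.168×10^5 = 66.88, i.e. n > 8.178.
The smallest integer satisfying this is n = 9.

n = 9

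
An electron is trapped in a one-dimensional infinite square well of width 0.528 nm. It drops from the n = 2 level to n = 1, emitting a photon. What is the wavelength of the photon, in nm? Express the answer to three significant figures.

E_1 = h²/(8m_eL²) = 2.161×10^-19 J, so ΔE = (2² − 1²)E_1 = 6.483×10^-19 J.
λ = hc/ΔE = (6.626×10^-34·2.998×10^8)/6.483×10^-19 = 3.06×10^-7 m = 306 nm.

λ = 306 nm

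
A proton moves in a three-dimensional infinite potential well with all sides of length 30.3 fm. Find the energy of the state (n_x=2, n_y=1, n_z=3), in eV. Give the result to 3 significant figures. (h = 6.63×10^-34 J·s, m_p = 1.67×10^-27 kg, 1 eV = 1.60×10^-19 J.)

E = 3.14×10^6 eV

For a 3D rectangular well E = (h²/8m_p)·Σ n_i²/L_i² = (6.63×10^-34)²/(8·1.67×10^-27) · [2²/(30.3 fm)² + 1²/(30.3 fm)² + 3²/(30.3 fm)²].
Evaluating gives E = 5.017×10^-13 J = 3.14×10^6 eV.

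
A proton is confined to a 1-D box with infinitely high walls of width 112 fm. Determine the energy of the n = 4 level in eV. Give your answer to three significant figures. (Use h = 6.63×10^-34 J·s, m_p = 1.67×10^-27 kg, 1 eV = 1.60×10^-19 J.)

For an infinite well E_n = n²h²/(8m_pL²), so E_1 = h²/(8m_pL²) = (6.63×10^-34)²/(8·1.67×10^-27·(1.12×10^-13 m)²) = 2.623×10^-15 J.
Then E_4 = 4²·E_1 = 16·2.623×10^-15 J = 4.197×10^-14 J.
Converting, E_4 = 4.197×10^-14 J / (1.60×10^-19 J/eV) = 2.62×10^5 eV.

E_4 = 2.62×10^5 eV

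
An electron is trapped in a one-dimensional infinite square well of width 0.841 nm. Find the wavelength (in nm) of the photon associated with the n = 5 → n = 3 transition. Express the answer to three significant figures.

E_1 = h²/(8m_eL²) = 8.518×10^-20 J, so ΔE = (5² − 3²)E_1 = 1.363×10^-18 J.
λ = hc/ΔE = (6.626×10^-34·2.998×10^8)/1.363×10^-18 = 1.46×10^-7 m = 146 nm.

λ = 146 nm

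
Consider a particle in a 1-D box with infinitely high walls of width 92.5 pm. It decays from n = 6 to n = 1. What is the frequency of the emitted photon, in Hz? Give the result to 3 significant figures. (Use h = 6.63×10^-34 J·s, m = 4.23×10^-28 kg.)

E_1 = h²/(8mL²) = 1.518×10^-20 J and ΔE = (6² − 1²)E_1 = 5.313×10^-19 J.
f = ΔE/h = 5.313×10^-19/6.63×10^-34 = 8.01×10^14 Hz.

f = 8.01×10^14 Hz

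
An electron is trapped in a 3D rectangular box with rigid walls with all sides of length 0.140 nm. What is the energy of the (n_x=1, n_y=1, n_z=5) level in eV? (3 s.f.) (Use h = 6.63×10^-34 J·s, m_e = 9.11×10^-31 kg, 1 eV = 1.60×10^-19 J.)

E = 519 eV

For a 3D rectangular well E = (h²/8m_e)·Σ n_i²/L_i² = (6.63×10^-34)²/(8·9.11×10^-31) · [1²/(0.140 nm)² + 1²/(0.140 nm)² + 5²/(0.140 nm)²].
Evaluating gives E = 8.309×10^-17 J = 519 eV.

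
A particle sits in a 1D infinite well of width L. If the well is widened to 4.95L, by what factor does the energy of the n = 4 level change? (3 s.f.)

0.0408

E_n ∝ 1/L², so the energy scales by 1/4.95² = 0.0408.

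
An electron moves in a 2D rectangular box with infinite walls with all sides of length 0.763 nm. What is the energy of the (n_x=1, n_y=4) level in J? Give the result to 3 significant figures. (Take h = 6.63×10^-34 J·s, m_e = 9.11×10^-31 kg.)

For a 2D rectangular well E = (h²/8m_e)·Σ n_i²/L_i² = (6.63×10^-34)²/(8·9.11×10^-31) · [1²/(0.763 nm)² + 4²/(0.763 nm)²].
Evaluating gives E = 1.76×10^-18 J.

E = 1.76×10^-18 J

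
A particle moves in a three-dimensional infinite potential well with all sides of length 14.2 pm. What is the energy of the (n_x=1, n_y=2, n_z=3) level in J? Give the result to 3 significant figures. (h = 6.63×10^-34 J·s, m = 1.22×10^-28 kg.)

For a 3D rectangular well E = (h²/8m)·Σ n_i²/L_i² = (6.63×10^-34)²/(8·1.22×10^-28) · [1²/(14.2 pm)² + 2²/(14.2 pm)² + 3²/(14.2 pm)²].
Evaluating gives E = 3.13×10^-17 J.

E = 3.13×10^-17 J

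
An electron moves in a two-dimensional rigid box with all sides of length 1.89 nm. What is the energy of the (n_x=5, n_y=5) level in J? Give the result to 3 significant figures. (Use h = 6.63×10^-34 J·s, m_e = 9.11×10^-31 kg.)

E = 8.44×10^-19 J

For a 2D rectangular well E = (h²/8m_e)·Σ n_i²/L_i² = (6.63×10^-34)²/(8·9.11×10^-31) · [5²/(1.89 nm)² + 5²/(1.89 nm)²].
Evaluating gives E = 8.44×10^-19 J.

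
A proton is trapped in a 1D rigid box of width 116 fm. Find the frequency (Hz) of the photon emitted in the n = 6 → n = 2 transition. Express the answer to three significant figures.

E_1 = h²/(8m_pL²) = 2.438×10^-15 J and ΔE = (6² − 2²)E_1 = 7.802×10^-14 J.
f = ΔE/h = 7.802×10^-14/6.626×10^-34 = 1.18×10^20 Hz.

f = 1.18×10^20 Hz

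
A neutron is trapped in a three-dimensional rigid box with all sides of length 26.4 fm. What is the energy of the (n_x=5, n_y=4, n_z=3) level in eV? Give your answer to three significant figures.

For a 3D rectangular well E = (h²/8m_n)·Σ n_i²/L_i² = (6.626×10^-34)²/(8·1.675×10^-27) · [5²/(26.4 fm)² + 4²/(26.4 fm)² + 3²/(26.4 fm)²].
Evaluating gives E = 2.350×10^-12 J = 1.47×10^7 eV.

E = 1.47×10^7 eV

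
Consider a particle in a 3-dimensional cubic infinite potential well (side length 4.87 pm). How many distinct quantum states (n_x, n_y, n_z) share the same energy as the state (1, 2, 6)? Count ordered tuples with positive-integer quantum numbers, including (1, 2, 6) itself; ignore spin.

degeneracy = 9

The level has n_x² + n_y² + n_z² = 41. The ordered positive-integer solutions are (1, 2, 6), (1, 6, 2), (2, 1, 6), (2, 6, 1), (3, 4, 4), (4, 3, 4), (4, 4, 3), (6, 1, 2), (6, 2, 1).
That gives 9 states.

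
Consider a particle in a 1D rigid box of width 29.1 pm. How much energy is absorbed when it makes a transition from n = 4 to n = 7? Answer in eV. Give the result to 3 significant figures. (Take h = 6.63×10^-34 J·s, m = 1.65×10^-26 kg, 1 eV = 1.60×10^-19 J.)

|ΔE| = 0.811 eV

E_1 = h²/(8mL²) = 3.932×10^-21 J.
|ΔE| = |4² − 7²|·E_1 = 33·3.932×10^-21 J = 1.298×10^-19 J = 0.811 eV.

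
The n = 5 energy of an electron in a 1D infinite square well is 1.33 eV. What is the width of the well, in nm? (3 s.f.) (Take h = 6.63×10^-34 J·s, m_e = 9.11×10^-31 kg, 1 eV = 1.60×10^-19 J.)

L = 2.66 nm

From E_n = n²h²/(8m_eL²), L = n·h/√(8m_eE_n).
E_5 = 1.33 eV = 2.128×10^-19 J, so L = 5·6.63×10^-34/√(8·9.11×10^-31·2.128×10^-19) = 2.66×10^-9 m = 2.66 nm.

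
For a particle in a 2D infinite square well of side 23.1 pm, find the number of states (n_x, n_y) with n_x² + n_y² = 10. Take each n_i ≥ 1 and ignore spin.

The level has n_x² + n_y² = 10. The ordered positive-integer solutions are (1, 3), (3, 1).
That gives 2 states.

degeneracy = 2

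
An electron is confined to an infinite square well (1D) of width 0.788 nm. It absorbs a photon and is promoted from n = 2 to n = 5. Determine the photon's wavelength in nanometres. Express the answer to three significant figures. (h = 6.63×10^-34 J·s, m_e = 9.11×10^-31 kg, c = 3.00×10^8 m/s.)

λ = 97.5 nm

E_1 = h²/(8m_eL²) = 9.713×10^-20 J, so ΔE = (5² − 2²)E_1 = 2.040×10^-18 J.
λ = hc/ΔE = (6.63×10^-34·3.00×10^8)/2.040×10^-18 = 9.75×10^-8 m = 97.5 nm.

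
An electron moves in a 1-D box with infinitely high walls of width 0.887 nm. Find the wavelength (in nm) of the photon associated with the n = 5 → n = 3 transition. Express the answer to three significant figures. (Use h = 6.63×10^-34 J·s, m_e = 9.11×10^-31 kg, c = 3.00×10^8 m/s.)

E_1 = h²/(8m_eL²) = 7.666×10^-20 J, so ΔE = (5² − 3²)E_1 = 1.227×10^-18 J.
λ = hc/ΔE = (6.63×10^-34·3.00×10^8)/1.227×10^-18 = 1.62×10^-7 m = 162 nm.

λ = 162 nm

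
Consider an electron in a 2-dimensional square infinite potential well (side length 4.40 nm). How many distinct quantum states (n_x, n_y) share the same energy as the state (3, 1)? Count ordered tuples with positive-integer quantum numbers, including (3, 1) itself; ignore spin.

degeneracy = 2

The level has n_x² + n_y² = 10. The ordered positive-integer solutions are (1, 3), (3, 1).
That gives 2 states.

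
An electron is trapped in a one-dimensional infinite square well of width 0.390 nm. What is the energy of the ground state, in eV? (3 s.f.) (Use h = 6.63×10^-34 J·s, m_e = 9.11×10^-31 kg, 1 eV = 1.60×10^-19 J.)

For an infinite well E_n = n²h²/(8m_eL²), so E_1 = h²/(8m_eL²) = (6.63×10^-34)²/(8·9.11×10^-31·(3.90×10^-10 m)²) = 3.965×10^-19 J.
Converting, E_1 = 3.965×10^-19 J / (1.60×10^-19 J/eV) = 2.48 eV.

E_1 = 2.48 eV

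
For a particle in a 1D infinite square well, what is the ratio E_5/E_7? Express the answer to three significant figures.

E_n ∝ n², so E_5/E_7 = 5²/7² = 25/49 = 0.510.

0.510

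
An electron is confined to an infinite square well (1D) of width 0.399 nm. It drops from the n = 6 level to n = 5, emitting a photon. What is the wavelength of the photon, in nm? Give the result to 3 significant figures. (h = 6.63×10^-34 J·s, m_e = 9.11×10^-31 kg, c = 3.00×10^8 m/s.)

λ = 47.7 nm

E_1 = h²/(8m_eL²) = 3.789×10^-19 J, so ΔE = (6² − 5²)E_1 = 4.168×10^-18 J.
λ = hc/ΔE = (6.63×10^-34·3.00×10^8)/4.168×10^-18 = 4.77×10^-8 m = 47.7 nm.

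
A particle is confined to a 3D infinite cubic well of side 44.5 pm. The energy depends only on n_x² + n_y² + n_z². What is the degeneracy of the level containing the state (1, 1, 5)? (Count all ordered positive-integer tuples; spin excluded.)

The level has n_x² + n_y² + n_z² = 27. The ordered positive-integer solutions are (1, 1, 5), (1, 5, 1), (3, 3, 3), (5, 1, 1).
That gives 4 states.

degeneracy = 4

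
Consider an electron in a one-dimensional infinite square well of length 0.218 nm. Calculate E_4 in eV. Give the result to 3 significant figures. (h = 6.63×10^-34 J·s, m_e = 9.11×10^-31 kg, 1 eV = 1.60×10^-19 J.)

E_4 = 127 eV

For an infinite well E_n = n²h²/(8m_eL²), so E_1 = h²/(8m_eL²) = (6.63×10^-34)²/(8·9.11×10^-31·(2.18×10^-10 m)²) = 1.269×10^-18 J.
Then E_4 = 4²·E_1 = 16·1.269×10^-18 J = 2.030×10^-17 J.
Converting, E_4 = 2.030×10^-17 J / (1.60×10^-19 J/eV) = 127 eV.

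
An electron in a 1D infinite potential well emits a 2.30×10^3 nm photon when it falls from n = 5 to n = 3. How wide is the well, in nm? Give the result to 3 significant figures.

The photon carries ΔE = hc/λ = 6.626×10^-34·2.998×10^8/2.30×10^-6 m = 8.637×10^-20 J.
Since ΔE = (5² − 3²)E_1, E_1 = 5.398×10^-21 J, and L = h/√(8m_eE_1) = 3.34×10^-9 m = 3.34 nm.

L = 3.34 nm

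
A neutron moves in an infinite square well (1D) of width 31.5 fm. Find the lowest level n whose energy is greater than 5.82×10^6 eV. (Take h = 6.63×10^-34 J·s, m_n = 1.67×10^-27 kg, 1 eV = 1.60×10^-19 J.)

E_1 = h²/(8m_nL²) = 3.316×10^-14 J = 2.073×10^5 eV.
Need n² > 5.82×10^6/2.073×10^5 = 28.08, i.e. n > 5.299.
The smallest integer satisfying this is n = 6.

n = 6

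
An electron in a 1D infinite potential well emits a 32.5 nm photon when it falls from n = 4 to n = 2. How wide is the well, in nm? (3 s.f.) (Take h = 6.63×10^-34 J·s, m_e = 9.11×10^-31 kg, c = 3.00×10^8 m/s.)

The photon carries ΔE = hc/λ = 6.63×10^-34·3.00×10^8/3.25×10^-8 m = 6.120×10^-18 J.
Since ΔE = (4² − 2²)E_1, E_1 = 5.100×10^-19 J, and L = h/√(8m_eE_1) = 3.44×10^-10 m = 0.344 nm.

L = 0.344 nm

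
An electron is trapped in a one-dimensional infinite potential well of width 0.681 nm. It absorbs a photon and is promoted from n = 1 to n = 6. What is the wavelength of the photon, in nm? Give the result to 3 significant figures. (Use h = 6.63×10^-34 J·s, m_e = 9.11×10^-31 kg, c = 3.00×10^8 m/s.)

E_1 = h²/(8m_eL²) = 1.301×10^-19 J, so ΔE = (6² − 1²)E_1 = 4.554×10^-18 J.
λ = hc/ΔE = (6.63×10^-34·3.00×10^8)/4.554×10^-18 = 4.37×10^-8 m = 43.7 nm.

λ = 43.7 nm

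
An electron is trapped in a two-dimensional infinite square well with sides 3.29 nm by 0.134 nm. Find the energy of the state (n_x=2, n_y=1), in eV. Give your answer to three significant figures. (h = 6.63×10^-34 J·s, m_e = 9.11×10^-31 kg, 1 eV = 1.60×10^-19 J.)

E = 21.1 eV

For a 2D rectangular well E = (h²/8m_e)·Σ n_i²/L_i² = (6.63×10^-34)²/(8·9.11×10^-31) · [2²/(3.29 nm)² + 1²/(0.134 nm)²].
Evaluating gives E = 3.381×10^-18 J = 21.1 eV.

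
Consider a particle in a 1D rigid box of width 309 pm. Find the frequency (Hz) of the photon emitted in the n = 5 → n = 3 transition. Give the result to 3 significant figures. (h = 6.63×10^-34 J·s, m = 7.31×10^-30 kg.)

f = 1.90×10^15 Hz

E_1 = h²/(8mL²) = 7.872×10^-20 J and ΔE = (5² − 3²)E_1 = 1.260×10^-18 J.
f = ΔE/h = 1.260×10^-18/6.63×10^-34 = 1.90×10^15 Hz.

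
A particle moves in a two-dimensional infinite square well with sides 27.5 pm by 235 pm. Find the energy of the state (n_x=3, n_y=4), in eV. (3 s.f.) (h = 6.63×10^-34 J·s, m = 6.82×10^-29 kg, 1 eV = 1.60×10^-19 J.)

E = 61.4 eV

For a 2D rectangular well E = (h²/8m)·Σ n_i²/L_i² = (6.63×10^-34)²/(8·6.82×10^-29) · [3²/(27.5 pm)² + 4²/(235 pm)²].
Evaluating gives E = 9.821×10^-18 J = 61.4 eV.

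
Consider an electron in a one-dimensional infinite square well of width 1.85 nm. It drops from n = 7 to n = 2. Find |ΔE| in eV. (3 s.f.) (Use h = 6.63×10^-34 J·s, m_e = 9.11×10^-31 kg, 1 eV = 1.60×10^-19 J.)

|ΔE| = 4.96 eV

E_1 = h²/(8m_eL²) = 1.762×10^-20 J.
|ΔE| = |7² − 2²|·E_1 = 45·1.762×10^-20 J = 7.929×10^-19 J = 4.96 eV.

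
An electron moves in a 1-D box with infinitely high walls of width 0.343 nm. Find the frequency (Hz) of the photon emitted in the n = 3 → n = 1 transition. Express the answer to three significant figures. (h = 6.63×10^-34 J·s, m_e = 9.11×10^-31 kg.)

f = 6.19×10^15 Hz

E_1 = h²/(8m_eL²) = 5.127×10^-19 J and ΔE = (3² − 1²)E_1 = 4.102×10^-18 J.
f = ΔE/h = 4.102×10^-18/6.63×10^-34 = 6.19×10^15 Hz.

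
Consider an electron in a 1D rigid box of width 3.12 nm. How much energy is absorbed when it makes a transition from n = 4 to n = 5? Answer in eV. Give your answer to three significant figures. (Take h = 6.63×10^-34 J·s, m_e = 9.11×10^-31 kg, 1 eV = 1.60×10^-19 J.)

|ΔE| = 0.349 eV

E_1 = h²/(8m_eL²) = 6.196×10^-21 J.
|ΔE| = |4² − 5²|·E_1 = 9·6.196×10^-21 J = 5.576×10^-20 J = 0.349 eV.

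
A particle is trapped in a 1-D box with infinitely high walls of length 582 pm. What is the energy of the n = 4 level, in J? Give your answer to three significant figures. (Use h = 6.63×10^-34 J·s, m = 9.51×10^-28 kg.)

For an infinite well E_n = n²h²/(8mL²), so E_1 = h²/(8mL²) = (6.63×10^-34)²/(8·9.51×10^-28·(5.82×10^-10 m)²) = 1.706×10^-22 J.
Then E_4 = 4²·E_1 = 16·1.706×10^-22 J = 2.73×10^-21 J.

E_4 = 2.73×10^-21 J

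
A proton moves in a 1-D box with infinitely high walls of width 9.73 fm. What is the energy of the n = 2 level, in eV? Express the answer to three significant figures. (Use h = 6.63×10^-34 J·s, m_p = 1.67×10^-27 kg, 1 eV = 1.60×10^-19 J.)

E_2 = 8.69×10^6 eV

For an infinite well E_n = n²h²/(8m_pL²), so E_1 = h²/(8m_pL²) = (6.63×10^-34)²/(8·1.67×10^-27·(9.73×10^-15 m)²) = 3.475×10^-13 J.
Then E_2 = 2²·E_1 = 4·3.475×10^-13 J = 1.390×10^-12 J.
Converting, E_2 = 1.390×10^-12 J / (1.60×10^-19 J/eV) = 8.69×10^6 eV.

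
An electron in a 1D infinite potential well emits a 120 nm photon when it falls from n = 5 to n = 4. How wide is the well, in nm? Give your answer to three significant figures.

The photon carries ΔE = hc/λ = 6.626×10^-34·2.998×10^8/1.20×10^-7 m = 1.655×10^-18 J.
Since ΔE = (5² − 4²)E_1, E_1 = 1.839×10^-19 J, and L = h/√(8m_eE_1) = 5.72×10^-10 m = 0.572 nm.

L = 0.572 nm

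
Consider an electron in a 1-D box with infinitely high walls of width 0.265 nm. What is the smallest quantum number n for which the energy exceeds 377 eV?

n = 9

E_1 = h²/(8m_eL²) = 8.579×10^-19 J = 5.355 eV.
Need n² > 377/5.355 = 70.40, i.e. n > 8.390.
The smallest integer satisfying this is n = 9.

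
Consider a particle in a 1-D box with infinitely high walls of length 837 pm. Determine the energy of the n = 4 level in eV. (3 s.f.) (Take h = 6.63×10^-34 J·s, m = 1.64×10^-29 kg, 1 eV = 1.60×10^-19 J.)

E_4 = 0.478 eV

For an infinite well E_n = n²h²/(8mL²), so E_1 = h²/(8mL²) = (6.63×10^-34)²/(8·1.64×10^-29·(8.37×10^-10 m)²) = 4.782×10^-21 J.
Then E_4 = 4²·E_1 = 16·4.782×10^-21 J = 7.651×10^-20 J.
Converting, E_4 = 7.651×10^-20 J / (1.60×10^-19 J/eV) = 0.478 eV.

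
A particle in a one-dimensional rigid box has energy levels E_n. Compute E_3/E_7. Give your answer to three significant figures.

0.184

E_n ∝ n², so E_3/E_7 = 3²/7² = 9/49 = 0.184.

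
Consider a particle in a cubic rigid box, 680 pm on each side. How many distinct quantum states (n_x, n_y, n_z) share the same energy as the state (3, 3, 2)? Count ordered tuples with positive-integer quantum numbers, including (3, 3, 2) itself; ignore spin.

The level has n_x² + n_y² + n_z² = 22. The ordered positive-integer solutions are (2, 3, 3), (3, 2, 3), (3, 3, 2).
That gives 3 states.

degeneracy = 3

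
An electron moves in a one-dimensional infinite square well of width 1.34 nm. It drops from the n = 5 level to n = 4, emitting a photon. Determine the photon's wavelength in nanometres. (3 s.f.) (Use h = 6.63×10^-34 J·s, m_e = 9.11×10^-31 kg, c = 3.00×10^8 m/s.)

λ = 658 nm

E_1 = h²/(8m_eL²) = 3.359×10^-20 J, so ΔE = (5² − 4²)E_1 = 3.023×10^-19 J.
λ = hc/ΔE = (6.63×10^-34·3.00×10^8)/3.023×10^-19 = 6.58×10^-7 m = 658 nm.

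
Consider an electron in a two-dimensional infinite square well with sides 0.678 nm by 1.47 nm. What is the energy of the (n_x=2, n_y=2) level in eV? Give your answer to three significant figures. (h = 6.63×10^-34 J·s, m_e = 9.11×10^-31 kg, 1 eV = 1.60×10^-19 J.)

For a 2D rectangular well E = (h²/8m_e)·Σ n_i²/L_i² = (6.63×10^-34)²/(8·9.11×10^-31) · [2²/(0.678 nm)² + 2²/(1.47 nm)²].
Evaluating gives E = 6.365×10^-19 J = 3.98 eV.

E = 3.98 eV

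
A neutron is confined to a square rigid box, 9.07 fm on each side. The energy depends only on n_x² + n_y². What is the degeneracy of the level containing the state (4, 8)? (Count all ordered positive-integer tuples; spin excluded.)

The level has n_x² + n_y² = 80. The ordered positive-integer solutions are (4, 8), (8, 4).
That gives 2 states.

degeneracy = 2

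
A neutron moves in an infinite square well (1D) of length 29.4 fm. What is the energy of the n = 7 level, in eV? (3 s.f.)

E_7 = 1.16×10^7 eV

For an infinite well E_n = n²h²/(8m_nL²), so E_1 = h²/(8m_nL²) = (6.626×10^-34)²/(8·1.675×10^-27·(2.94×10^-14 m)²) = 3.791×10^-14 J.
Then E_7 = 7²·E_1 = 49·3.791×10^-14 J = 1.858×10^-12 J.
Converting, E_7 = 1.858×10^-12 J / (1.602×10^-19 J/eV) = 1.16×10^7 eV.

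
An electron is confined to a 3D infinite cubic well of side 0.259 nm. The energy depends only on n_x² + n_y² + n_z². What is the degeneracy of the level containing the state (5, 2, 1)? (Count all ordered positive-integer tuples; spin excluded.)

degeneracy = 6

The level has n_x² + n_y² + n_z² = 30. The ordered positive-integer solutions are (1, 2, 5), (1, 5, 2), (2, 1, 5), (2, 5, 1), (5, 1, 2), (5, 2, 1).
That gives 6 states.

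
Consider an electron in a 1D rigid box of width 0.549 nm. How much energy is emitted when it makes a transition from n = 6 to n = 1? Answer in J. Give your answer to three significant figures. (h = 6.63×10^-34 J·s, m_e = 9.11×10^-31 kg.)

E_1 = h²/(8m_eL²) = 2.001×10^-19 J.
|ΔE| = |6² − 1²|·E_1 = 35·2.001×10^-19 J = 7.00×10^-18 J.

|ΔE| = 7.00×10^-18 J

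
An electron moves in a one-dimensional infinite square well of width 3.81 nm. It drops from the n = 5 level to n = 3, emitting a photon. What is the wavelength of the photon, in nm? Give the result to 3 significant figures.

E_1 = h²/(8m_eL²) = 4.150×10^-21 J, so ΔE = (5² − 3²)E_1 = 6.640×10^-20 J.
λ = hc/ΔE = (6.626×10^-34·2.998×10^8)/6.640×10^-20 = 2.99×10^-6 m = 2.99×10^3 nm.

λ = 2.99×10^3 nm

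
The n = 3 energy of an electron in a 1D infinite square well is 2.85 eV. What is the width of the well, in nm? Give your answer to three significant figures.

From E_n = n²h²/(8m_eL²), L = n·h/√(8m_eE_n).
E_3 = 2.85 eV = 4.566×10^-19 J, so L = 3·6.626×10^-34/√(8·9.109×10^-31·4.566×10^-19) = 1.09×10^-9 m = 1.09 nm.

L = 1.09 nm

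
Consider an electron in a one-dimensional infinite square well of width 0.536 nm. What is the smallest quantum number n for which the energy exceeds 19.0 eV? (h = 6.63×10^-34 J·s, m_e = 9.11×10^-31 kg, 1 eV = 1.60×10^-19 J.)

n = 4

E_1 = h²/(8m_eL²) = 2.099×10^-19 J = 1.312 eV.
Need n² > 19.0/1.312 = 14.48, i.e. n > 3.805.
The smallest integer satisfying this is n = 4.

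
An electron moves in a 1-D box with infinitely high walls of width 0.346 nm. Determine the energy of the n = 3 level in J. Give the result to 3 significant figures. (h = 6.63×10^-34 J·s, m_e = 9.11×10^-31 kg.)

E_3 = 4.53×10^-18 J

For an infinite well E_n = n²h²/(8m_eL²), so E_1 = h²/(8m_eL²) = (6.63×10^-34)²/(8·9.11×10^-31·(3.46×10^-10 m)²) = 5.038×10^-19 J.
Then E_3 = 3²·E_1 = 9·5.038×10^-19 J = 4.53×10^-18 J.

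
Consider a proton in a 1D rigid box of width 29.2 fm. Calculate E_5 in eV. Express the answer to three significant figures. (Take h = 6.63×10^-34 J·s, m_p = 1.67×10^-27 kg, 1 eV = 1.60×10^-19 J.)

E_5 = 6.03×10^6 eV

For an infinite well E_n = n²h²/(8m_pL²), so E_1 = h²/(8m_pL²) = (6.63×10^-34)²/(8·1.67×10^-27·(2.92×10^-14 m)²) = 3.859×10^-14 J.
Then E_5 = 5²·E_1 = 25·3.859×10^-14 J = 9.648×10^-13 J.
Converting, E_5 = 9.648×10^-13 J / (1.60×10^-19 J/eV) = 6.03×10^6 eV.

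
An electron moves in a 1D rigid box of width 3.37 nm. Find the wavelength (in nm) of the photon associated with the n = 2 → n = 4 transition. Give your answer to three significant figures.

λ = 3.12×10^3 nm

E_1 = h²/(8m_eL²) = 5.305×10^-21 J, so ΔE = (4² − 2²)E_1 = 6.366×10^-20 J.
λ = hc/ΔE = (6.626×10^-34·2.998×10^8)/6.366×10^-20 = 3.12×10^-6 m = 3.12×10^3 nm.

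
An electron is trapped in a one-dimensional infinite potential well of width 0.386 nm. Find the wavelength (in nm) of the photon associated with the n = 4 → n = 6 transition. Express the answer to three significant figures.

E_1 = h²/(8m_eL²) = 4.044×10^-19 J, so ΔE = (6² − 4²)E_1 = 8.088×10^-18 J.
λ = hc/ΔE = (6.626×10^-34·2.998×10^8)/8.088×10^-18 = 2.46×10^-8 m = 24.6 nm.

λ = 24.6 nm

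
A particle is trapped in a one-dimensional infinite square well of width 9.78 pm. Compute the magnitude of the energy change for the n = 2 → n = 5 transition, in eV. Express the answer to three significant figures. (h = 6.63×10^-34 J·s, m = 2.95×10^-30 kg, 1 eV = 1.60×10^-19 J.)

E_1 = h²/(8mL²) = 1.947×10^-16 J.
|ΔE| = |2² − 5²|·E_1 = 21·1.947×10^-16 J = 4.089×10^-15 J = 2.56×10^4 eV.

|ΔE| = 2.56×10^4 eV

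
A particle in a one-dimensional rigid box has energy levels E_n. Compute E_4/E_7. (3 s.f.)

0.327

E_n ∝ n², so E_4/E_7 = 4²/7² = 16/49 = 0.327.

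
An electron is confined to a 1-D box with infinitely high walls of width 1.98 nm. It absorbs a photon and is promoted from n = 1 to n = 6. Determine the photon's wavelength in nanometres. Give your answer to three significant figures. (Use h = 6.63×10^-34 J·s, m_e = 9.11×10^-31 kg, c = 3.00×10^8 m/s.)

E_1 = h²/(8m_eL²) = 1.538×10^-20 J, so ΔE = (6² − 1²)E_1 = 5.383×10^-19 J.
λ = hc/ΔE = (6.63×10^-34·3.00×10^8)/5.383×10^-19 = 3.69×10^-7 m = 369 nm.

λ = 369 nm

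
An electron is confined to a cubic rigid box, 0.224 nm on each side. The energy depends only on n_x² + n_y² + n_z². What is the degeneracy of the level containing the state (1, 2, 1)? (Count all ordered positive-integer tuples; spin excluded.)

degeneracy = 3

The level has n_x² + n_y² + n_z² = 6. The ordered positive-integer solutions are (1, 1, 2), (1, 2, 1), (2, 1, 1).
That gives 3 states.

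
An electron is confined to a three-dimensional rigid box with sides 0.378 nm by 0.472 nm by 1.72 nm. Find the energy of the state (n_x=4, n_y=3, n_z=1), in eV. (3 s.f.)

E = 57.4 eV

For a 3D rectangular well E = (h²/8m_e)·Σ n_i²/L_i² = (6.626×10^-34)²/(8·9.109×10^-31) · [4²/(0.378 nm)² + 3²/(0.472 nm)² + 1²/(1.72 nm)²].
Evaluating gives E = 9.201×10^-18 J = 57.4 eV.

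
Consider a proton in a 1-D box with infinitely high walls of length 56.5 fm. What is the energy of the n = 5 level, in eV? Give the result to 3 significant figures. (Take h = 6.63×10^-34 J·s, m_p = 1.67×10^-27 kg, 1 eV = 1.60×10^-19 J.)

For an infinite well E_n = n²h²/(8m_pL²), so E_1 = h²/(8m_pL²) = (6.63×10^-34)²/(8·1.67×10^-27·(5.65×10^-14 m)²) = 1.031×10^-14 J.
Then E_5 = 5²·E_1 = 25·1.031×10^-14 J = 2.578×10^-13 J.
Converting, E_5 = 2.578×10^-13 J / (1.60×10^-19 J/eV) = 1.61×10^6 eV.

E_5 = 1.61×10^6 eV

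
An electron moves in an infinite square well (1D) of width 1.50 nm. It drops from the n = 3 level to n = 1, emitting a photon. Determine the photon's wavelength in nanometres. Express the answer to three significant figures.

λ = 927 nm

E_1 = h²/(8m_eL²) = 2.678×10^-20 J, so ΔE = (3² − 1²)E_1 = 2.142×10^-19 J.
λ = hc/ΔE = (6.626×10^-34·2.998×10^8)/2.142×10^-19 = 9.27×10^-7 m = 927 nm.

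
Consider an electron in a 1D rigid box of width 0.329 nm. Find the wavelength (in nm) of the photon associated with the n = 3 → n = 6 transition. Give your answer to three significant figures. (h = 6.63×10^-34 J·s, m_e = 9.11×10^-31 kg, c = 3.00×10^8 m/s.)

λ = 13.2 nm

E_1 = h²/(8m_eL²) = 5.572×10^-19 J, so ΔE = (6² − 3²)E_1 = 1.504×10^-17 J.
λ = hc/ΔE = (6.63×10^-34·3.00×10^8)/1.504×10^-17 = 1.32×10^-8 m = 13.2 nm.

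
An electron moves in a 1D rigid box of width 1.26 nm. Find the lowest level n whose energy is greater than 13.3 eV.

n = 8

E_1 = h²/(8m_eL²) = 3.795×10^-20 J = 0.2369 eV.
Need n² > 13.3/0.2369 = 56.14, i.e. n > 7.493.
The smallest integer satisfying this is n = 8.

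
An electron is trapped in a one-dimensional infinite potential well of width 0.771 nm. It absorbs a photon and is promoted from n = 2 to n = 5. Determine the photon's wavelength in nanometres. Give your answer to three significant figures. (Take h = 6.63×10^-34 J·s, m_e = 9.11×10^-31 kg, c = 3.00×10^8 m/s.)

λ = 93.3 nm

E_1 = h²/(8m_eL²) = 1.015×10^-19 J, so ΔE = (5² − 2²)E_1 = 2.131×10^-18 J.
λ = hc/ΔE = (6.63×10^-34·3.00×10^8)/2.131×10^-18 = 9.33×10^-8 m = 93.3 nm.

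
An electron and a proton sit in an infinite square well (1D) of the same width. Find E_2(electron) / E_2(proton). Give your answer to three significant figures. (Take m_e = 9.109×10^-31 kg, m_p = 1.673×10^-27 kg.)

E_n ∝ 1/m at fixed n and L, so the ratio is m_p/m_e = 1.673×10^-27/9.109×10^-31 = 1.84×10^3.

1.84×10^3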